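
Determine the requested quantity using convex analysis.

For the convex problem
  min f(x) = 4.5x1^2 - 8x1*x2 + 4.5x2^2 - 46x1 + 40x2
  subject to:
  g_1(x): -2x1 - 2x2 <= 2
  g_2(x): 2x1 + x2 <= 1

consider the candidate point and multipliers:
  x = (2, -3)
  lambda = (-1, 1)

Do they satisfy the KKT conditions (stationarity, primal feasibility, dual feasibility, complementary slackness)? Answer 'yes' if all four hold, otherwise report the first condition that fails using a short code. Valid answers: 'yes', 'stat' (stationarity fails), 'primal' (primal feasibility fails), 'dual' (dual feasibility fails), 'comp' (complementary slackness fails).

Gradient of f: grad f(x) = Q x + c = (-4, -3)
Constraint values g_i(x) = a_i^T x - b_i:
  g_1((2, -3)) = 0
  g_2((2, -3)) = 0
Stationarity residual: grad f(x) + sum_i lambda_i a_i = (0, 0)
  -> stationarity OK
Primal feasibility (all g_i <= 0): OK
Dual feasibility (all lambda_i >= 0): FAILS
Complementary slackness (lambda_i * g_i(x) = 0 for all i): OK

Verdict: the first failing condition is dual_feasibility -> dual.

dual


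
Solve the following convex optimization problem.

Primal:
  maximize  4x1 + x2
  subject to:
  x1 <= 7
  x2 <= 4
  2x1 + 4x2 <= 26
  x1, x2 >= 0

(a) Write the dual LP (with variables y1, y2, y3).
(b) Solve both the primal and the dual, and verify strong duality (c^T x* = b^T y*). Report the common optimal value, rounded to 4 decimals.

The standard primal-dual pair for 'max c^T x s.t. A x <= b, x >= 0' is:
  Dual:  min b^T y  s.t.  A^T y >= c,  y >= 0.

So the dual LP is:
  minimize  7y1 + 4y2 + 26y3
  subject to:
    y1 + 2y3 >= 4
    y2 + 4y3 >= 1
    y1, y2, y3 >= 0

Solving the primal: x* = (7, 3).
  primal value c^T x* = 31.
Solving the dual: y* = (3.5, 0, 0.25).
  dual value b^T y* = 31.
Strong duality: c^T x* = b^T y*. Confirmed.

31


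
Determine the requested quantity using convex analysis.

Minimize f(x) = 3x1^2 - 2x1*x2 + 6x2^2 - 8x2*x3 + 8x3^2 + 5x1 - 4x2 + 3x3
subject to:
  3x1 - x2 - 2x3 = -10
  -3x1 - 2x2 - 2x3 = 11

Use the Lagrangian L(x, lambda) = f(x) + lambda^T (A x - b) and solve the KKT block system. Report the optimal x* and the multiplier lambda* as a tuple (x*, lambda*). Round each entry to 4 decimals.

Form the Lagrangian:
  L(x, lambda) = (1/2) x^T Q x + c^T x + lambda^T (A x - b)
Stationarity (grad_x L = 0): Q x + c + A^T lambda = 0.
Primal feasibility: A x = b.

This gives the KKT block system:
  [ Q   A^T ] [ x     ]   [-c ]
  [ A    0  ] [ lambda ] = [ b ]

Solving the linear system:
  x*      = (-3.4585, -0.2488, -0.0634)
  lambda* = (3.5361, -1.5484)
  f(x*)   = 17.9531

x* = (-3.4585, -0.2488, -0.0634), lambda* = (3.5361, -1.5484)


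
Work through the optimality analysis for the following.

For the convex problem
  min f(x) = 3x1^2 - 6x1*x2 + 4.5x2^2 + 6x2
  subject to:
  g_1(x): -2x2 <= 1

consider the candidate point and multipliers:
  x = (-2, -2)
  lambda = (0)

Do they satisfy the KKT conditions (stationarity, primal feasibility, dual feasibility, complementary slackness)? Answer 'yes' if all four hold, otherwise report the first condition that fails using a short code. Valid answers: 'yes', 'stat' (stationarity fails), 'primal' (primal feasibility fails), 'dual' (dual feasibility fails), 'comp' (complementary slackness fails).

Gradient of f: grad f(x) = Q x + c = (0, 0)
Constraint values g_i(x) = a_i^T x - b_i:
  g_1((-2, -2)) = 3
Stationarity residual: grad f(x) + sum_i lambda_i a_i = (0, 0)
  -> stationarity OK
Primal feasibility (all g_i <= 0): FAILS
Dual feasibility (all lambda_i >= 0): OK
Complementary slackness (lambda_i * g_i(x) = 0 for all i): OK

Verdict: the first failing condition is primal_feasibility -> primal.

primal


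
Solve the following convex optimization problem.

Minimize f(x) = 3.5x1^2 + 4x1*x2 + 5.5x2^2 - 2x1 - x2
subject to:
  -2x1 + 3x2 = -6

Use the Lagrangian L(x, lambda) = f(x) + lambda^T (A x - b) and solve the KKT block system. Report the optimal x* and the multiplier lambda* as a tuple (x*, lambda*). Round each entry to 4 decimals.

Form the Lagrangian:
  L(x, lambda) = (1/2) x^T Q x + c^T x + lambda^T (A x - b)
Stationarity (grad_x L = 0): Q x + c + A^T lambda = 0.
Primal feasibility: A x = b.

This gives the KKT block system:
  [ Q   A^T ] [ x     ]   [-c ]
  [ A    0  ] [ lambda ] = [ b ]

Solving the linear system:
  x*      = (1.471, -1.0194)
  lambda* = (2.1097)
  f(x*)   = 5.3677

x* = (1.471, -1.0194), lambda* = (2.1097)


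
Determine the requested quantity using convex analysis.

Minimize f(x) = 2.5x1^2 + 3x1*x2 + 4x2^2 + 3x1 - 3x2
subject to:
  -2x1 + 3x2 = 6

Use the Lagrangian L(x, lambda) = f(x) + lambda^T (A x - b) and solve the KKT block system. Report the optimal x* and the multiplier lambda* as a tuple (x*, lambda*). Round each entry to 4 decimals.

Form the Lagrangian:
  L(x, lambda) = (1/2) x^T Q x + c^T x + lambda^T (A x - b)
Stationarity (grad_x L = 0): Q x + c + A^T lambda = 0.
Primal feasibility: A x = b.

This gives the KKT block system:
  [ Q   A^T ] [ x     ]   [-c ]
  [ A    0  ] [ lambda ] = [ b ]

Solving the linear system:
  x*      = (-1.4071, 1.0619)
  lambda* = (-0.4248)
  f(x*)   = -2.4292

x* = (-1.4071, 1.0619), lambda* = (-0.4248)


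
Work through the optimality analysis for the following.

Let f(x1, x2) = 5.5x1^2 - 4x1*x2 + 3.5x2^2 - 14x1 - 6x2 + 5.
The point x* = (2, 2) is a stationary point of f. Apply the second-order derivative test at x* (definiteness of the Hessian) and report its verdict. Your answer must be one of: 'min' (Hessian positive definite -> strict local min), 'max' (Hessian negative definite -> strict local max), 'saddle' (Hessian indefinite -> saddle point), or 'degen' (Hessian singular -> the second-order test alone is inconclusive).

Compute the Hessian H = grad^2 f:
  H = [[11, -4], [-4, 7]]
Verify stationarity: grad f(x*) = H x* + g = (0, 0).
Eigenvalues of H: 4.5279, 13.4721.
Both eigenvalues > 0, so H is positive definite -> x* is a strict local min.

min


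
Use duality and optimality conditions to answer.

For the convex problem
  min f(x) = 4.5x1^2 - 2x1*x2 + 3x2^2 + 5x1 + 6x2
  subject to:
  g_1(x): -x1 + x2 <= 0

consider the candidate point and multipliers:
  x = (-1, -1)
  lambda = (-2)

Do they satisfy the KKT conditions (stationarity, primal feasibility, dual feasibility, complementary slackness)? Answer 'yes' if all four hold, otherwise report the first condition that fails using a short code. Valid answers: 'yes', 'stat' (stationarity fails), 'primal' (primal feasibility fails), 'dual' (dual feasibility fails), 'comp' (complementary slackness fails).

Gradient of f: grad f(x) = Q x + c = (-2, 2)
Constraint values g_i(x) = a_i^T x - b_i:
  g_1((-1, -1)) = 0
Stationarity residual: grad f(x) + sum_i lambda_i a_i = (0, 0)
  -> stationarity OK
Primal feasibility (all g_i <= 0): OK
Dual feasibility (all lambda_i >= 0): FAILS
Complementary slackness (lambda_i * g_i(x) = 0 for all i): OK

Verdict: the first failing condition is dual_feasibility -> dual.

dual


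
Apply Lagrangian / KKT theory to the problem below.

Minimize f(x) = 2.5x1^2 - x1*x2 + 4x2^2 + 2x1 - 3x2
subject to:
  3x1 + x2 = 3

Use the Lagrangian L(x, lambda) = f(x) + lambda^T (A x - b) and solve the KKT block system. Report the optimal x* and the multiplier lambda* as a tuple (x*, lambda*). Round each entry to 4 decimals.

Form the Lagrangian:
  L(x, lambda) = (1/2) x^T Q x + c^T x + lambda^T (A x - b)
Stationarity (grad_x L = 0): Q x + c + A^T lambda = 0.
Primal feasibility: A x = b.

This gives the KKT block system:
  [ Q   A^T ] [ x     ]   [-c ]
  [ A    0  ] [ lambda ] = [ b ]

Solving the linear system:
  x*      = (0.7711, 0.6867)
  lambda* = (-1.7229)
  f(x*)   = 2.3253

x* = (0.7711, 0.6867), lambda* = (-1.7229)


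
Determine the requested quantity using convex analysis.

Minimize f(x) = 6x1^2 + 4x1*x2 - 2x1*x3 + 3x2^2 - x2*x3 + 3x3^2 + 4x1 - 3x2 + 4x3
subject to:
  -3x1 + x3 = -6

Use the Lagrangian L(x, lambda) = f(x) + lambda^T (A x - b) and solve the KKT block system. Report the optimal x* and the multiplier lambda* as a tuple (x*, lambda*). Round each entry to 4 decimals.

Form the Lagrangian:
  L(x, lambda) = (1/2) x^T Q x + c^T x + lambda^T (A x - b)
Stationarity (grad_x L = 0): Q x + c + A^T lambda = 0.
Primal feasibility: A x = b.

This gives the KKT block system:
  [ Q   A^T ] [ x     ]   [-c ]
  [ A    0  ] [ lambda ] = [ b ]

Solving the linear system:
  x*      = (1.4954, -0.7492, -1.5139)
  lambda* = (7.3251)
  f(x*)   = 23.0619

x* = (1.4954, -0.7492, -1.5139), lambda* = (7.3251)


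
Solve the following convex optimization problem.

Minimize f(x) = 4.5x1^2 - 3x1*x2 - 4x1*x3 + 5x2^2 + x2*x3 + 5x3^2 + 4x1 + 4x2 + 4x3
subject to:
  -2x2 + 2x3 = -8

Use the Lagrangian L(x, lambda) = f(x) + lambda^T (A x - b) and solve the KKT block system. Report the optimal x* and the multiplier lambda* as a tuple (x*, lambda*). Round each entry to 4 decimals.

Form the Lagrangian:
  L(x, lambda) = (1/2) x^T Q x + c^T x + lambda^T (A x - b)
Stationarity (grad_x L = 0): Q x + c + A^T lambda = 0.
Primal feasibility: A x = b.

This gives the KKT block system:
  [ Q   A^T ] [ x     ]   [-c ]
  [ A    0  ] [ lambda ] = [ b ]

Solving the linear system:
  x*      = (-1.2617, 1.2349, -2.7651)
  lambda* = (8.6846)
  f(x*)   = 29.1544

x* = (-1.2617, 1.2349, -2.7651), lambda* = (8.6846)


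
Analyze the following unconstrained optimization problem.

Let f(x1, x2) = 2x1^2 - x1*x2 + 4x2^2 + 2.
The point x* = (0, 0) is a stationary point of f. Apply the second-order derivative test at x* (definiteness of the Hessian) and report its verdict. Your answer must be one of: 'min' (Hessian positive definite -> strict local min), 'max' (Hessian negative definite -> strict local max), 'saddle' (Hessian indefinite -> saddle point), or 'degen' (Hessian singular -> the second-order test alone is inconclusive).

Compute the Hessian H = grad^2 f:
  H = [[4, -1], [-1, 8]]
Verify stationarity: grad f(x*) = H x* + g = (0, 0).
Eigenvalues of H: 3.7639, 8.2361.
Both eigenvalues > 0, so H is positive definite -> x* is a strict local min.

min


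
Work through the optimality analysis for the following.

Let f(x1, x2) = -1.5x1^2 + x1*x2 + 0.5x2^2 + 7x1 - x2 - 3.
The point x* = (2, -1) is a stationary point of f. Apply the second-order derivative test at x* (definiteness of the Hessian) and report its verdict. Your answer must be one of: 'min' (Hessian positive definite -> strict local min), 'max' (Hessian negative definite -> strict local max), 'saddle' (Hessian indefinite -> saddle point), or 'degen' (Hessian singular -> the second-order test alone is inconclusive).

Compute the Hessian H = grad^2 f:
  H = [[-3, 1], [1, 1]]
Verify stationarity: grad f(x*) = H x* + g = (0, 0).
Eigenvalues of H: -3.2361, 1.2361.
Eigenvalues have mixed signs, so H is indefinite -> x* is a saddle point.

saddle


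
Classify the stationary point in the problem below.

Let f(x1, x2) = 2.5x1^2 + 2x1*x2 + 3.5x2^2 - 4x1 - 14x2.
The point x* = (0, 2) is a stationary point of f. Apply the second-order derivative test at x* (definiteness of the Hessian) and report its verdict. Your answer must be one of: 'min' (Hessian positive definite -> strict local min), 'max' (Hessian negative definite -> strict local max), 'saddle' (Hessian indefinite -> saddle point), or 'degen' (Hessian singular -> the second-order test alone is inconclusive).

Compute the Hessian H = grad^2 f:
  H = [[5, 2], [2, 7]]
Verify stationarity: grad f(x*) = H x* + g = (0, 0).
Eigenvalues of H: 3.7639, 8.2361.
Both eigenvalues > 0, so H is positive definite -> x* is a strict local min.

min


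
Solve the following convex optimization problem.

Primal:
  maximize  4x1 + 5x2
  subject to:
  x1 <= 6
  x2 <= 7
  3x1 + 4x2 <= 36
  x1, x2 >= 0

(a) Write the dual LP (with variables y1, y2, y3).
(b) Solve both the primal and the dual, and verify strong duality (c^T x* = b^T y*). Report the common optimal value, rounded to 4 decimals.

The standard primal-dual pair for 'max c^T x s.t. A x <= b, x >= 0' is:
  Dual:  min b^T y  s.t.  A^T y >= c,  y >= 0.

So the dual LP is:
  minimize  6y1 + 7y2 + 36y3
  subject to:
    y1 + 3y3 >= 4
    y2 + 4y3 >= 5
    y1, y2, y3 >= 0

Solving the primal: x* = (6, 4.5).
  primal value c^T x* = 46.5.
Solving the dual: y* = (0.25, 0, 1.25).
  dual value b^T y* = 46.5.
Strong duality: c^T x* = b^T y*. Confirmed.

46.5


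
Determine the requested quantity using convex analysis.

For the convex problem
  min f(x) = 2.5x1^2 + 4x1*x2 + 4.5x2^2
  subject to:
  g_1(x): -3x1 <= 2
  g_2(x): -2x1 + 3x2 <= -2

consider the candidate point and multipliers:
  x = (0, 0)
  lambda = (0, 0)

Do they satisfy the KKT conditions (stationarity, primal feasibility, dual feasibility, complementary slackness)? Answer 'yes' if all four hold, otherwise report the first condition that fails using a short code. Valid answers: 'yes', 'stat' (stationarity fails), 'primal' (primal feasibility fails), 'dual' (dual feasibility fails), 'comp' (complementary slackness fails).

Gradient of f: grad f(x) = Q x + c = (0, 0)
Constraint values g_i(x) = a_i^T x - b_i:
  g_1((0, 0)) = -2
  g_2((0, 0)) = 2
Stationarity residual: grad f(x) + sum_i lambda_i a_i = (0, 0)
  -> stationarity OK
Primal feasibility (all g_i <= 0): FAILS
Dual feasibility (all lambda_i >= 0): OK
Complementary slackness (lambda_i * g_i(x) = 0 for all i): OK

Verdict: the first failing condition is primal_feasibility -> primal.

primal


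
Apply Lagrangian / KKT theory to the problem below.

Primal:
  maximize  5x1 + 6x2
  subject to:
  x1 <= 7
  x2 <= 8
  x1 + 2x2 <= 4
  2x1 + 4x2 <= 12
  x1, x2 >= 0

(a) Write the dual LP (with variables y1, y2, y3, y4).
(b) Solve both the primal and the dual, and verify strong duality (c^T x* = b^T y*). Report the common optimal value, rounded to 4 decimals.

The standard primal-dual pair for 'max c^T x s.t. A x <= b, x >= 0' is:
  Dual:  min b^T y  s.t.  A^T y >= c,  y >= 0.

So the dual LP is:
  minimize  7y1 + 8y2 + 4y3 + 12y4
  subject to:
    y1 + y3 + 2y4 >= 5
    y2 + 2y3 + 4y4 >= 6
    y1, y2, y3, y4 >= 0

Solving the primal: x* = (4, 0).
  primal value c^T x* = 20.
Solving the dual: y* = (0, 0, 5, 0).
  dual value b^T y* = 20.
Strong duality: c^T x* = b^T y*. Confirmed.

20


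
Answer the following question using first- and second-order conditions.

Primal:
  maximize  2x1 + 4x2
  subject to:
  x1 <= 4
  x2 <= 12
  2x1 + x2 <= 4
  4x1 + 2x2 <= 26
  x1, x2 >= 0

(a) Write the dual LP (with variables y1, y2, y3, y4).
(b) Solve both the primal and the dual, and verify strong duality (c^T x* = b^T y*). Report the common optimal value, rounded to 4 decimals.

The standard primal-dual pair for 'max c^T x s.t. A x <= b, x >= 0' is:
  Dual:  min b^T y  s.t.  A^T y >= c,  y >= 0.

So the dual LP is:
  minimize  4y1 + 12y2 + 4y3 + 26y4
  subject to:
    y1 + 2y3 + 4y4 >= 2
    y2 + y3 + 2y4 >= 4
    y1, y2, y3, y4 >= 0

Solving the primal: x* = (0, 4).
  primal value c^T x* = 16.
Solving the dual: y* = (0, 0, 4, 0).
  dual value b^T y* = 16.
Strong duality: c^T x* = b^T y*. Confirmed.

16


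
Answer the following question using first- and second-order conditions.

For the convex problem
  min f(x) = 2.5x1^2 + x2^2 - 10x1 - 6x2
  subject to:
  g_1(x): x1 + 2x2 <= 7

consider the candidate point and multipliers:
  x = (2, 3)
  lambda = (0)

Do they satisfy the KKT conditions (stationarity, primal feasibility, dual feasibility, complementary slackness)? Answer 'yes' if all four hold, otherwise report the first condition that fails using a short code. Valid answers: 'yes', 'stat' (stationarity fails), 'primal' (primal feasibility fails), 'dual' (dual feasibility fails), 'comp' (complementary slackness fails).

Gradient of f: grad f(x) = Q x + c = (0, 0)
Constraint values g_i(x) = a_i^T x - b_i:
  g_1((2, 3)) = 1
Stationarity residual: grad f(x) + sum_i lambda_i a_i = (0, 0)
  -> stationarity OK
Primal feasibility (all g_i <= 0): FAILS
Dual feasibility (all lambda_i >= 0): OK
Complementary slackness (lambda_i * g_i(x) = 0 for all i): OK

Verdict: the first failing condition is primal_feasibility -> primal.

primal


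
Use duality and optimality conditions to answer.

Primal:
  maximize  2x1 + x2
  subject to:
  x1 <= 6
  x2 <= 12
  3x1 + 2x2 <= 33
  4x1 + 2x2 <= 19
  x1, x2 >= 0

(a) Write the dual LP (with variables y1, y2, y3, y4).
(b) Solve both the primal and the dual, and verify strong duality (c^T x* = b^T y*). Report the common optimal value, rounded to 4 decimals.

The standard primal-dual pair for 'max c^T x s.t. A x <= b, x >= 0' is:
  Dual:  min b^T y  s.t.  A^T y >= c,  y >= 0.

So the dual LP is:
  minimize  6y1 + 12y2 + 33y3 + 19y4
  subject to:
    y1 + 3y3 + 4y4 >= 2
    y2 + 2y3 + 2y4 >= 1
    y1, y2, y3, y4 >= 0

Solving the primal: x* = (0, 9.5).
  primal value c^T x* = 9.5.
Solving the dual: y* = (0, 0, 0, 0.5).
  dual value b^T y* = 9.5.
Strong duality: c^T x* = b^T y*. Confirmed.

9.5


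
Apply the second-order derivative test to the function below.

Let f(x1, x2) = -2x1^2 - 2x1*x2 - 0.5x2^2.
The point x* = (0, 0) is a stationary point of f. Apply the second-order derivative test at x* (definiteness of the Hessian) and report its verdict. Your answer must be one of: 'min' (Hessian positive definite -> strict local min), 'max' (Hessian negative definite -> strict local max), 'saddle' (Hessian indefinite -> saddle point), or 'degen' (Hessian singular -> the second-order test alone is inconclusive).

Compute the Hessian H = grad^2 f:
  H = [[-4, -2], [-2, -1]]
Verify stationarity: grad f(x*) = H x* + g = (0, 0).
Eigenvalues of H: -5, 0.
H has a zero eigenvalue (singular; negative semidefinite but not definite), so H is neither positive definite, negative definite, nor indefinite. The second-order test alone is inconclusive -> degen.
(Indeed, f is constant along the null direction of H through x*, so x* is not a strict local extremum.)

degen


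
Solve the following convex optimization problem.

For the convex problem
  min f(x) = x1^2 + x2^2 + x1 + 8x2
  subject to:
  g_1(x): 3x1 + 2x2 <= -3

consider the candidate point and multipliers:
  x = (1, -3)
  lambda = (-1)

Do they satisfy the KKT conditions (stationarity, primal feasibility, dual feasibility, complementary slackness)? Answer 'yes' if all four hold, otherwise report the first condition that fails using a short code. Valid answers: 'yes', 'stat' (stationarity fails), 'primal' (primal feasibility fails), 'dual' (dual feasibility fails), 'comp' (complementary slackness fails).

Gradient of f: grad f(x) = Q x + c = (3, 2)
Constraint values g_i(x) = a_i^T x - b_i:
  g_1((1, -3)) = 0
Stationarity residual: grad f(x) + sum_i lambda_i a_i = (0, 0)
  -> stationarity OK
Primal feasibility (all g_i <= 0): OK
Dual feasibility (all lambda_i >= 0): FAILS
Complementary slackness (lambda_i * g_i(x) = 0 for all i): OK

Verdict: the first failing condition is dual_feasibility -> dual.

dual


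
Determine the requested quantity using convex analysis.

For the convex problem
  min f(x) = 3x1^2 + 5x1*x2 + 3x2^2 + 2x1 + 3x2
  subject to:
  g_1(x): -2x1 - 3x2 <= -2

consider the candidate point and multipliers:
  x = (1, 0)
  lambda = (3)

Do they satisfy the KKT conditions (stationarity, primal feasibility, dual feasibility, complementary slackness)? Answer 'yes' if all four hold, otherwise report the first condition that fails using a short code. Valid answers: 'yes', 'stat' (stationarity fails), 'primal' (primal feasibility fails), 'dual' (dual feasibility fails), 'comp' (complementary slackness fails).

Gradient of f: grad f(x) = Q x + c = (8, 8)
Constraint values g_i(x) = a_i^T x - b_i:
  g_1((1, 0)) = 0
Stationarity residual: grad f(x) + sum_i lambda_i a_i = (2, -1)
  -> stationarity FAILS
Primal feasibility (all g_i <= 0): OK
Dual feasibility (all lambda_i >= 0): OK
Complementary slackness (lambda_i * g_i(x) = 0 for all i): OK

Verdict: the first failing condition is stationarity -> stat.

stat


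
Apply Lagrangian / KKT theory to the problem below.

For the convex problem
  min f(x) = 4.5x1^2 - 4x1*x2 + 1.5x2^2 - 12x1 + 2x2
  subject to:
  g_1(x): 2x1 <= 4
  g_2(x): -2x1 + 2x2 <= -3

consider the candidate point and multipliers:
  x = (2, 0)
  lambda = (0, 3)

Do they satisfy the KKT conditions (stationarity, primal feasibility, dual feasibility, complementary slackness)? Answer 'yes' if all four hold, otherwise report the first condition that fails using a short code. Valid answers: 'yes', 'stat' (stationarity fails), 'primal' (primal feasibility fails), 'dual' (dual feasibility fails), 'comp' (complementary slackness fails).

Gradient of f: grad f(x) = Q x + c = (6, -6)
Constraint values g_i(x) = a_i^T x - b_i:
  g_1((2, 0)) = 0
  g_2((2, 0)) = -1
Stationarity residual: grad f(x) + sum_i lambda_i a_i = (0, 0)
  -> stationarity OK
Primal feasibility (all g_i <= 0): OK
Dual feasibility (all lambda_i >= 0): OK
Complementary slackness (lambda_i * g_i(x) = 0 for all i): FAILS

Verdict: the first failing condition is complementary_slackness -> comp.

comp


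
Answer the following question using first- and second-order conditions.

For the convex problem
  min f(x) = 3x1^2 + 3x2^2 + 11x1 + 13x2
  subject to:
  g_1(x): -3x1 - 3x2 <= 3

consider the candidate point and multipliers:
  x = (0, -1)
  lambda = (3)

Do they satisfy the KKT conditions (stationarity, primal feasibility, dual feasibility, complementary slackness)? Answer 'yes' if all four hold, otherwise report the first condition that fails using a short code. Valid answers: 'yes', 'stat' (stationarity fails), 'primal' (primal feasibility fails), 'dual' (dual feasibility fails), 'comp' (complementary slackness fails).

Gradient of f: grad f(x) = Q x + c = (11, 7)
Constraint values g_i(x) = a_i^T x - b_i:
  g_1((0, -1)) = 0
Stationarity residual: grad f(x) + sum_i lambda_i a_i = (2, -2)
  -> stationarity FAILS
Primal feasibility (all g_i <= 0): OK
Dual feasibility (all lambda_i >= 0): OK
Complementary slackness (lambda_i * g_i(x) = 0 for all i): OK

Verdict: the first failing condition is stationarity -> stat.

stat


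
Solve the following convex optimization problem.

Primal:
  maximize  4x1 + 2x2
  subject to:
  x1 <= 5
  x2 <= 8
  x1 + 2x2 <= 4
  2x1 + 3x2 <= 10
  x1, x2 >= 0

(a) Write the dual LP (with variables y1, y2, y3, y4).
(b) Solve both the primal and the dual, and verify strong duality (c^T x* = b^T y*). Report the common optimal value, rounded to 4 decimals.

The standard primal-dual pair for 'max c^T x s.t. A x <= b, x >= 0' is:
  Dual:  min b^T y  s.t.  A^T y >= c,  y >= 0.

So the dual LP is:
  minimize  5y1 + 8y2 + 4y3 + 10y4
  subject to:
    y1 + y3 + 2y4 >= 4
    y2 + 2y3 + 3y4 >= 2
    y1, y2, y3, y4 >= 0

Solving the primal: x* = (4, 0).
  primal value c^T x* = 16.
Solving the dual: y* = (0, 0, 4, 0).
  dual value b^T y* = 16.
Strong duality: c^T x* = b^T y*. Confirmed.

16


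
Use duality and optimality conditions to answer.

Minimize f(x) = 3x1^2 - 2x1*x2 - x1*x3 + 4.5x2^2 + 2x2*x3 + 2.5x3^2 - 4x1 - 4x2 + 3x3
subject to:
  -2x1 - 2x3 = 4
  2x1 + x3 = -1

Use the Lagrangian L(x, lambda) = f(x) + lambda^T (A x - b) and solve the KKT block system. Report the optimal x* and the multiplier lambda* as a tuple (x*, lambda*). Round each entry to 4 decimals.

Form the Lagrangian:
  L(x, lambda) = (1/2) x^T Q x + c^T x + lambda^T (A x - b)
Stationarity (grad_x L = 0): Q x + c + A^T lambda = 0.
Primal feasibility: A x = b.

This gives the KKT block system:
  [ Q   A^T ] [ x     ]   [-c ]
  [ A    0  ] [ lambda ] = [ b ]

Solving the linear system:
  x*      = (1, 1.3333, -3)
  lambda* = (-11.5, -12.6667)
  f(x*)   = 7.5

x* = (1, 1.3333, -3), lambda* = (-11.5, -12.6667)


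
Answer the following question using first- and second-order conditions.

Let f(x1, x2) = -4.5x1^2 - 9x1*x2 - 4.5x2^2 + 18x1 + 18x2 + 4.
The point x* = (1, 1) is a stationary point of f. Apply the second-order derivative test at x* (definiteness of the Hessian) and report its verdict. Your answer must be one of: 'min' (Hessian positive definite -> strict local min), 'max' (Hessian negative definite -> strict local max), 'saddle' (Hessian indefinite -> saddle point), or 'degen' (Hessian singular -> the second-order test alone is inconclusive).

Compute the Hessian H = grad^2 f:
  H = [[-9, -9], [-9, -9]]
Verify stationarity: grad f(x*) = H x* + g = (0, 0).
Eigenvalues of H: -18, 0.
H has a zero eigenvalue (singular; negative semidefinite but not definite), so H is neither positive definite, negative definite, nor indefinite. The second-order test alone is inconclusive -> degen.
(Indeed, f is constant along the null direction of H through x*, so x* is not a strict local extremum.)

degen


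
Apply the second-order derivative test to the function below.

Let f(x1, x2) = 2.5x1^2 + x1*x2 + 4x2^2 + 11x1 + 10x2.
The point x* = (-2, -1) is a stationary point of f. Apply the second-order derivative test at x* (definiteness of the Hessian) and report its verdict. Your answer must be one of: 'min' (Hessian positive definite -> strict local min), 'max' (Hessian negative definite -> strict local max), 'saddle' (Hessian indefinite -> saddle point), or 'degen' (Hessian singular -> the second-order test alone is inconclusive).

Compute the Hessian H = grad^2 f:
  H = [[5, 1], [1, 8]]
Verify stationarity: grad f(x*) = H x* + g = (0, 0).
Eigenvalues of H: 4.6972, 8.3028.
Both eigenvalues > 0, so H is positive definite -> x* is a strict local min.

min


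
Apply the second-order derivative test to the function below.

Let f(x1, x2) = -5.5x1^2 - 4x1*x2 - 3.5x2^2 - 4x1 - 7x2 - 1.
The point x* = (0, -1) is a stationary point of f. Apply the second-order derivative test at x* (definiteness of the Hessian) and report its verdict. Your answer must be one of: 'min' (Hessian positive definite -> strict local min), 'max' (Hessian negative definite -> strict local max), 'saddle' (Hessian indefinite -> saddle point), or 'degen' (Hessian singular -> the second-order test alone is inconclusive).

Compute the Hessian H = grad^2 f:
  H = [[-11, -4], [-4, -7]]
Verify stationarity: grad f(x*) = H x* + g = (0, 0).
Eigenvalues of H: -13.4721, -4.5279.
Both eigenvalues < 0, so H is negative definite -> x* is a strict local max.

max


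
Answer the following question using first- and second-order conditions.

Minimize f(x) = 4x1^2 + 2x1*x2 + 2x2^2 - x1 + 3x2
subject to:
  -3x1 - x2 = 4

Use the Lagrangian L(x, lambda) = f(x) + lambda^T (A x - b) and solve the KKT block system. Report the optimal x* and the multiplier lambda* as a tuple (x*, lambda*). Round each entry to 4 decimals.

Form the Lagrangian:
  L(x, lambda) = (1/2) x^T Q x + c^T x + lambda^T (A x - b)
Stationarity (grad_x L = 0): Q x + c + A^T lambda = 0.
Primal feasibility: A x = b.

This gives the KKT block system:
  [ Q   A^T ] [ x     ]   [-c ]
  [ A    0  ] [ lambda ] = [ b ]

Solving the linear system:
  x*      = (-0.9375, -1.1875)
  lambda* = (-3.625)
  f(x*)   = 5.9375

x* = (-0.9375, -1.1875), lambda* = (-3.625)


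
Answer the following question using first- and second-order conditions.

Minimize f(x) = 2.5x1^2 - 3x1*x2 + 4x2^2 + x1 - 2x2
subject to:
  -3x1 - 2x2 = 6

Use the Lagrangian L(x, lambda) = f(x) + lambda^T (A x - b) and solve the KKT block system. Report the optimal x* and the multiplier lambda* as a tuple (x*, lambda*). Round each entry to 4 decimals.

Form the Lagrangian:
  L(x, lambda) = (1/2) x^T Q x + c^T x + lambda^T (A x - b)
Stationarity (grad_x L = 0): Q x + c + A^T lambda = 0.
Primal feasibility: A x = b.

This gives the KKT block system:
  [ Q   A^T ] [ x     ]   [-c ]
  [ A    0  ] [ lambda ] = [ b ]

Solving the linear system:
  x*      = (-1.5312, -0.7031)
  lambda* = (-1.5156)
  f(x*)   = 4.4844

x* = (-1.5312, -0.7031), lambda* = (-1.5156)


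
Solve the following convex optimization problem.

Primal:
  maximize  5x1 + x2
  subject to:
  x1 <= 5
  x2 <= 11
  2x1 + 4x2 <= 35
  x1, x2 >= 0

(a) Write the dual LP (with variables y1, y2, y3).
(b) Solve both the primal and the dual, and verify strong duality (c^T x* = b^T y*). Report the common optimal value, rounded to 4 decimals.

The standard primal-dual pair for 'max c^T x s.t. A x <= b, x >= 0' is:
  Dual:  min b^T y  s.t.  A^T y >= c,  y >= 0.

So the dual LP is:
  minimize  5y1 + 11y2 + 35y3
  subject to:
    y1 + 2y3 >= 5
    y2 + 4y3 >= 1
    y1, y2, y3 >= 0

Solving the primal: x* = (5, 6.25).
  primal value c^T x* = 31.25.
Solving the dual: y* = (4.5, 0, 0.25).
  dual value b^T y* = 31.25.
Strong duality: c^T x* = b^T y*. Confirmed.

31.25


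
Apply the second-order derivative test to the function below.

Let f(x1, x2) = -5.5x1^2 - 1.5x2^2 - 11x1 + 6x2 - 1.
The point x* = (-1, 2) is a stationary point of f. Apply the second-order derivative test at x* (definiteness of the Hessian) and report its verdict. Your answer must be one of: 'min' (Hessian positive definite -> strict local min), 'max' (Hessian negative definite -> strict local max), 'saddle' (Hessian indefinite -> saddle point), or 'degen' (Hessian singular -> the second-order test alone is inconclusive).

Compute the Hessian H = grad^2 f:
  H = [[-11, 0], [0, -3]]
Verify stationarity: grad f(x*) = H x* + g = (0, 0).
Eigenvalues of H: -11, -3.
Both eigenvalues < 0, so H is negative definite -> x* is a strict local max.

max


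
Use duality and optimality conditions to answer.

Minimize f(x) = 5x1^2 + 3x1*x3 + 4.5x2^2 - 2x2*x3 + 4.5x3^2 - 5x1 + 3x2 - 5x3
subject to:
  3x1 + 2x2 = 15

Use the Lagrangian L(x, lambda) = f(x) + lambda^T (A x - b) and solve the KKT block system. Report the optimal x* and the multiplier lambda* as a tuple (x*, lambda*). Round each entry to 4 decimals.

Form the Lagrangian:
  L(x, lambda) = (1/2) x^T Q x + c^T x + lambda^T (A x - b)
Stationarity (grad_x L = 0): Q x + c + A^T lambda = 0.
Primal feasibility: A x = b.

This gives the KKT block system:
  [ Q   A^T ] [ x     ]   [-c ]
  [ A    0  ] [ lambda ] = [ b ]

Solving the linear system:
  x*      = (3.7111, 1.9333, -0.2519)
  lambda* = (-10.4519)
  f(x*)   = 72.6407

x* = (3.7111, 1.9333, -0.2519), lambda* = (-10.4519)


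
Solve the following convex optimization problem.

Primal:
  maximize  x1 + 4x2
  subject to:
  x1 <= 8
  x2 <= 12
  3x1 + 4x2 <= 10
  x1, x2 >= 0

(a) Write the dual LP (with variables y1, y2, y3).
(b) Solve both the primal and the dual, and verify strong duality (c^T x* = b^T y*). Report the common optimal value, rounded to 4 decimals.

The standard primal-dual pair for 'max c^T x s.t. A x <= b, x >= 0' is:
  Dual:  min b^T y  s.t.  A^T y >= c,  y >= 0.

So the dual LP is:
  minimize  8y1 + 12y2 + 10y3
  subject to:
    y1 + 3y3 >= 1
    y2 + 4y3 >= 4
    y1, y2, y3 >= 0

Solving the primal: x* = (0, 2.5).
  primal value c^T x* = 10.
Solving the dual: y* = (0, 0, 1).
  dual value b^T y* = 10.
Strong duality: c^T x* = b^T y*. Confirmed.

10


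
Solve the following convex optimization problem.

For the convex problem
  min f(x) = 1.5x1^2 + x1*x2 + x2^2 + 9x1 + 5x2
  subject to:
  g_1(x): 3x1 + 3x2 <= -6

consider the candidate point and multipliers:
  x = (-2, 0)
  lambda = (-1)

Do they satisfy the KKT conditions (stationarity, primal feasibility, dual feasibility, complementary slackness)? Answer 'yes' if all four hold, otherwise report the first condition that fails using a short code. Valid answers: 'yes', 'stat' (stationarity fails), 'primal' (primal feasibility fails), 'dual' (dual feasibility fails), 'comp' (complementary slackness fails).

Gradient of f: grad f(x) = Q x + c = (3, 3)
Constraint values g_i(x) = a_i^T x - b_i:
  g_1((-2, 0)) = 0
Stationarity residual: grad f(x) + sum_i lambda_i a_i = (0, 0)
  -> stationarity OK
Primal feasibility (all g_i <= 0): OK
Dual feasibility (all lambda_i >= 0): FAILS
Complementary slackness (lambda_i * g_i(x) = 0 for all i): OK

Verdict: the first failing condition is dual_feasibility -> dual.

dual


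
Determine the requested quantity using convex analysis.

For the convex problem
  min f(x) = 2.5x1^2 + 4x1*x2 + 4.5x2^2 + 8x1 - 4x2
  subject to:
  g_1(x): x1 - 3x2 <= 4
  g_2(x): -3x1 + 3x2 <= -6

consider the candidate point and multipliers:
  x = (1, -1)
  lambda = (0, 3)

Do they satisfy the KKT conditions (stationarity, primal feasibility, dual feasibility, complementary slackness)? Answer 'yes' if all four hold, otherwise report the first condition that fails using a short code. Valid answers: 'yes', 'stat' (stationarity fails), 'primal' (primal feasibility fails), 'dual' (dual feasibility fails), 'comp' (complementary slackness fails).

Gradient of f: grad f(x) = Q x + c = (9, -9)
Constraint values g_i(x) = a_i^T x - b_i:
  g_1((1, -1)) = 0
  g_2((1, -1)) = 0
Stationarity residual: grad f(x) + sum_i lambda_i a_i = (0, 0)
  -> stationarity OK
Primal feasibility (all g_i <= 0): OK
Dual feasibility (all lambda_i >= 0): OK
Complementary slackness (lambda_i * g_i(x) = 0 for all i): OK

Verdict: yes, KKT holds.

yes


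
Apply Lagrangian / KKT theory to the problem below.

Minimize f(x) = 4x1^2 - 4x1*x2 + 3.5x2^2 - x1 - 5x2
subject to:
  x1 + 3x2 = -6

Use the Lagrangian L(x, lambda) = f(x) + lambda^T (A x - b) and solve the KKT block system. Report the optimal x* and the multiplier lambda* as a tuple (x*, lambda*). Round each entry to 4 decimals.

Form the Lagrangian:
  L(x, lambda) = (1/2) x^T Q x + c^T x + lambda^T (A x - b)
Stationarity (grad_x L = 0): Q x + c + A^T lambda = 0.
Primal feasibility: A x = b.

This gives the KKT block system:
  [ Q   A^T ] [ x     ]   [-c ]
  [ A    0  ] [ lambda ] = [ b ]

Solving the linear system:
  x*      = (-1.165, -1.6117)
  lambda* = (3.8738)
  f(x*)   = 16.233

x* = (-1.165, -1.6117), lambda* = (3.8738)


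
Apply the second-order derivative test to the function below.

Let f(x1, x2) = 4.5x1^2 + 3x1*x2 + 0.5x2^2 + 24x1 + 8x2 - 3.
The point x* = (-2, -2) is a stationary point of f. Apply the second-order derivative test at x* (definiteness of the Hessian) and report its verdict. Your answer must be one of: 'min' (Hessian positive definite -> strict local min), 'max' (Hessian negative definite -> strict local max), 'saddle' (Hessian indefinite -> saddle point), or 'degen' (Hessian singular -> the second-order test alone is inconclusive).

Compute the Hessian H = grad^2 f:
  H = [[9, 3], [3, 1]]
Verify stationarity: grad f(x*) = H x* + g = (0, 0).
Eigenvalues of H: 0, 10.
H has a zero eigenvalue (singular; positive semidefinite but not definite), so H is neither positive definite, negative definite, nor indefinite. The second-order test alone is inconclusive -> degen.
(Indeed, f is constant along the null direction of H through x*, so x* is not a strict local extremum.)

degen


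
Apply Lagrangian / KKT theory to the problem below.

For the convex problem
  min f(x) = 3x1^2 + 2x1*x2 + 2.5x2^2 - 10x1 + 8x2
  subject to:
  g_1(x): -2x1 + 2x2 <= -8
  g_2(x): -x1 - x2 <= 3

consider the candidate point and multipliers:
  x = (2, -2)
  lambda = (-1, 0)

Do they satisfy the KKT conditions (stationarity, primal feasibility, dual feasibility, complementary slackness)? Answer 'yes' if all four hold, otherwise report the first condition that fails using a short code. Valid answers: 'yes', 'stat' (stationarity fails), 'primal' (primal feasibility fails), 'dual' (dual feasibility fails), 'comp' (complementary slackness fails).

Gradient of f: grad f(x) = Q x + c = (-2, 2)
Constraint values g_i(x) = a_i^T x - b_i:
  g_1((2, -2)) = 0
  g_2((2, -2)) = -3
Stationarity residual: grad f(x) + sum_i lambda_i a_i = (0, 0)
  -> stationarity OK
Primal feasibility (all g_i <= 0): OK
Dual feasibility (all lambda_i >= 0): FAILS
Complementary slackness (lambda_i * g_i(x) = 0 for all i): OK

Verdict: the first failing condition is dual_feasibility -> dual.

dual


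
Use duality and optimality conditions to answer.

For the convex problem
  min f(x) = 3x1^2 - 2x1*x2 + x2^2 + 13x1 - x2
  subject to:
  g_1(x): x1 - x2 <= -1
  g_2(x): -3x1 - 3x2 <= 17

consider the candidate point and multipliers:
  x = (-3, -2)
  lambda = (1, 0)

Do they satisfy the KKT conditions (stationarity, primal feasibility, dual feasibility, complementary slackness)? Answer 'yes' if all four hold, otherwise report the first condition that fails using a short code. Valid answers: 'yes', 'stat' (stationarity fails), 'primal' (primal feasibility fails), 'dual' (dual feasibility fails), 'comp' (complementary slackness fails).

Gradient of f: grad f(x) = Q x + c = (-1, 1)
Constraint values g_i(x) = a_i^T x - b_i:
  g_1((-3, -2)) = 0
  g_2((-3, -2)) = -2
Stationarity residual: grad f(x) + sum_i lambda_i a_i = (0, 0)
  -> stationarity OK
Primal feasibility (all g_i <= 0): OK
Dual feasibility (all lambda_i >= 0): OK
Complementary slackness (lambda_i * g_i(x) = 0 for all i): OK

Verdict: yes, KKT holds.

yes


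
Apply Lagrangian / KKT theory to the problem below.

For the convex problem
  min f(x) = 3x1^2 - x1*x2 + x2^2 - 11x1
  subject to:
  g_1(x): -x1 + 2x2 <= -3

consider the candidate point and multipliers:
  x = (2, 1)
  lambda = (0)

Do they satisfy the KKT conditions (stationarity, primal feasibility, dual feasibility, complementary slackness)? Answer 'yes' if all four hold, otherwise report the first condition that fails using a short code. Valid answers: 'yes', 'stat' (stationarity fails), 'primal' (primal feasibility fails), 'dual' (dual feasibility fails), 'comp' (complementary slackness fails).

Gradient of f: grad f(x) = Q x + c = (0, 0)
Constraint values g_i(x) = a_i^T x - b_i:
  g_1((2, 1)) = 3
Stationarity residual: grad f(x) + sum_i lambda_i a_i = (0, 0)
  -> stationarity OK
Primal feasibility (all g_i <= 0): FAILS
Dual feasibility (all lambda_i >= 0): OK
Complementary slackness (lambda_i * g_i(x) = 0 for all i): OK

Verdict: the first failing condition is primal_feasibility -> primal.

primal


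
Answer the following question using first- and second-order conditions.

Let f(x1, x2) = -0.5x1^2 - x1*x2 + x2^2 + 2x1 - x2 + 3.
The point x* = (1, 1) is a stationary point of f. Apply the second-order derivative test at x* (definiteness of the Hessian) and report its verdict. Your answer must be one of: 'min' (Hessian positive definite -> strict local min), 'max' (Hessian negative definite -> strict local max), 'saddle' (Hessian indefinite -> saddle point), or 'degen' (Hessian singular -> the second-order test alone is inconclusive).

Compute the Hessian H = grad^2 f:
  H = [[-1, -1], [-1, 2]]
Verify stationarity: grad f(x*) = H x* + g = (0, 0).
Eigenvalues of H: -1.3028, 2.3028.
Eigenvalues have mixed signs, so H is indefinite -> x* is a saddle point.

saddle


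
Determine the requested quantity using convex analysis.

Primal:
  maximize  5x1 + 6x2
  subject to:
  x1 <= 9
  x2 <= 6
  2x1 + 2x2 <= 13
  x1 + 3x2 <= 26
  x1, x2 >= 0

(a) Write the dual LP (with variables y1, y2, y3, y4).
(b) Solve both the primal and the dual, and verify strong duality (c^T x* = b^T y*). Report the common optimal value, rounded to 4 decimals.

The standard primal-dual pair for 'max c^T x s.t. A x <= b, x >= 0' is:
  Dual:  min b^T y  s.t.  A^T y >= c,  y >= 0.

So the dual LP is:
  minimize  9y1 + 6y2 + 13y3 + 26y4
  subject to:
    y1 + 2y3 + y4 >= 5
    y2 + 2y3 + 3y4 >= 6
    y1, y2, y3, y4 >= 0

Solving the primal: x* = (0.5, 6).
  primal value c^T x* = 38.5.
Solving the dual: y* = (0, 1, 2.5, 0).
  dual value b^T y* = 38.5.
Strong duality: c^T x* = b^T y*. Confirmed.

38.5


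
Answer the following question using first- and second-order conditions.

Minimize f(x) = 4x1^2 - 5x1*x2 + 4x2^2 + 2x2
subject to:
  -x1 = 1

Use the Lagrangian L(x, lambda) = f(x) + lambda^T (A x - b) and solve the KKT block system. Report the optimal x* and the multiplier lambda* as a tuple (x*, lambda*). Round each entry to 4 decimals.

Form the Lagrangian:
  L(x, lambda) = (1/2) x^T Q x + c^T x + lambda^T (A x - b)
Stationarity (grad_x L = 0): Q x + c + A^T lambda = 0.
Primal feasibility: A x = b.

This gives the KKT block system:
  [ Q   A^T ] [ x     ]   [-c ]
  [ A    0  ] [ lambda ] = [ b ]

Solving the linear system:
  x*      = (-1, -0.875)
  lambda* = (-3.625)
  f(x*)   = 0.9375

x* = (-1, -0.875), lambda* = (-3.625)


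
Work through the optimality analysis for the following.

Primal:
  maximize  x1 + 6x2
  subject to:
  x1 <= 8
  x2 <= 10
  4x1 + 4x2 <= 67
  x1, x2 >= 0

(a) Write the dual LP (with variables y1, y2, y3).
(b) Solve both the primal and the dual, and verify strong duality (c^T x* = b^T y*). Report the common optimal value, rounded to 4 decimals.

The standard primal-dual pair for 'max c^T x s.t. A x <= b, x >= 0' is:
  Dual:  min b^T y  s.t.  A^T y >= c,  y >= 0.

So the dual LP is:
  minimize  8y1 + 10y2 + 67y3
  subject to:
    y1 + 4y3 >= 1
    y2 + 4y3 >= 6
    y1, y2, y3 >= 0

Solving the primal: x* = (6.75, 10).
  primal value c^T x* = 66.75.
Solving the dual: y* = (0, 5, 0.25).
  dual value b^T y* = 66.75.
Strong duality: c^T x* = b^T y*. Confirmed.

66.75
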